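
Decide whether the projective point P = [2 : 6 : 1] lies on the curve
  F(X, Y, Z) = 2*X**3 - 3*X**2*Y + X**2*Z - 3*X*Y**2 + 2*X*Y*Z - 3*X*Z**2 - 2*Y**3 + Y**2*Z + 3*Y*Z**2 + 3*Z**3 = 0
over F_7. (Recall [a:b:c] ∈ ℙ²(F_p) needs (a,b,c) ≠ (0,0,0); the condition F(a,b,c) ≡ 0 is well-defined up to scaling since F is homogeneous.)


F(2,6,1) ≡ 5 (mod 7); P is NOT on the curve.

Evaluate F(2, 6, 1) term-by-term (mod 7).
  2*X**3 ↦ 2·8·1·1 = 16
  -3*X**2*Y ↦ -3·4·6·1 = -72
  X**2*Z ↦ 1·4·1·1 = 4
  -3*X*Y**2 ↦ -3·2·36·1 = -216
  2*X*Y*Z ↦ 2·2·6·1 = 24
  -3*X*Z**2 ↦ -3·2·1·1 = -6
  -2*Y**3 ↦ -2·1·216·1 = -432
  Y**2*Z ↦ 1·1·36·1 = 36
  3*Y*Z**2 ↦ 3·1·6·1 = 18
  3*Z**3 ↦ 3·1·1·1 = 3
Sum: F(2, 6, 1) = (16) + (-72) + (4) + (-216) + (24) + (-6) + (-432) + (36) + (18) + (3) = -625.
Reducing mod 7: -625 ≡ 5 (mod 7).
Since F(a, b, c) ≡ 5 ≠ 0 (mod 7), P does NOT lie on the curve.


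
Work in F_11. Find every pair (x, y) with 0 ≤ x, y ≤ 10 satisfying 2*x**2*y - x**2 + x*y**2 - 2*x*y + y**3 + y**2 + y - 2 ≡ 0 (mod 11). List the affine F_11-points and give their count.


Affine F_11-points: {(3, 0), (4, 6), (5, 4), (8, 0), (8, 4), (8, 9), (9, 9)}; count = 7.

For each of the 121 pairs (x, y) ∈ F_11², evaluate f(x, y) mod 11. Record the zeros.
  x = 0: [0↦9, 1↦1, 2↦1, 3↦4, 4↦5, 5↦10, 6↦3, 7↦1, 8↦10, 9↦3, 10↦8]  zeros at y ∈ ∅
  x = 1: [0↦8, 1↦1, 2↦4, 3↦1, 4↦9, 5↦1, 6↦5, 7↦5, 8↦7, 9↦6, 10↦8]  zeros at y ∈ ∅
  x = 2: [0↦5, 1↦3, 2↦2, 3↦8, 4↦5, 5↦10, 6↦7, 7↦2, 8↦1, 9↦10, 10↦2]  zeros at y ∈ ∅
  x = 3: [0↦0, 1↦7, 2↦6, 3↦3, 4↦4, 5↦4, 6↦9, 7↦3, 8↦3, 9↦4, 10↦1]  zeros at y ∈ {0}
  x = 4: [0↦4, 1↦2, 2↦5, 3↦8, 4↦6, 5↦5, 6↦0, 7↦8, 8↦2, 9↦10, 10↦5]  zeros at y ∈ {6}
  x = 5: [0↦6, 1↦10, 2↦10, 3↦1, 4↦0, 5↦2, 6↦2, 7↦6, 8↦9, 9↦6, 10↦3]  zeros at y ∈ {4}
  x = 6: [0↦6, 1↦9, 2↦10, 3↦4, 4↦8, 5↦6, 6↦4, 7↦8, 8↦2, 9↦3, 10↦6]  zeros at y ∈ ∅
  x = 7: [0↦4, 1↦10, 2↦5, 3↦6, 4↦8, 5↦6, 6↦6, 7↦3, 8↦3, 9↦1, 10↦3]  zeros at y ∈ ∅
  x = 8: [0↦0, 1↦2, 2↦6, 3↦7, 4↦0, 5↦2, 6↦8, 7↦2, 8↦1, 9↦0, 10↦5]  zeros at y ∈ {0, 4, 9}
  x = 9: [0↦5, 1↦7, 2↦2, 3↦7, 4↦6, 5↦5, 6↦10, 7↦5, 8↦7, 9↦0, 10↦1]  zeros at y ∈ {9}
  x = 10: [0↦8, 1↦3, 2↦4, 3↦6, 4↦4, 5↦4, 6↦1, 7↦1, 8↦10, 9↦1, 10↦2]  zeros at y ∈ ∅
Collecting zeros: affine points = {(3, 0), (4, 6), (5, 4), (8, 0), (8, 4), (8, 9), (9, 9)}.
Total count |C(F_11)_aff| = 7.


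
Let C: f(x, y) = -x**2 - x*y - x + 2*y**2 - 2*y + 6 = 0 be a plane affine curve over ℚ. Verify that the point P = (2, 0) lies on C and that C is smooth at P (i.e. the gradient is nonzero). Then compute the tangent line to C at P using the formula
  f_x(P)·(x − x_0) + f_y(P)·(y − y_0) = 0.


Tangent line at P: -5*x - 4*y + 10 = 0.

Step 1: f(2, 0) = 0, so P lies on C.
Step 2: partial derivatives
  f_x(x, y) = -2*x - y - 1, f_y(x, y) = -x + 4*y - 2.
  f_x(P) = -5, f_y(P) = -4 (gradient nonzero, so P is smooth).
Step 3: tangent line at P: -5·(x − 2) + -4·(y − 0) = 0.
Expanding: -5*x - 4*y + 10 = 0.


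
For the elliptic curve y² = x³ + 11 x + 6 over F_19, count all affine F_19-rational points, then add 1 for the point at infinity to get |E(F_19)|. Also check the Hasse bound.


Affine points = {(0, 5), (0, 14), (2, 6), (2, 13), (3, 3), (3, 16), (4, 0), (8, 6), (8, 13), (9, 6), (9, 13), (12, 2), (12, 17), (13, 3), (13, 16), (14, 4), (14, 15)}; affine count = 17; |E(F_19)| = 18.

Discriminant check: Δ ∝ 4a³ + 27b² = 4·11³ + 27·6² = 4·1331 + 27·36 ≡ 7 (mod 19). Nonzero ⇒ E is nonsingular.
For each x ∈ F_19, compute rhs = x³ + 11·x + 6 mod 19, then count y ∈ F_19 with y² ≡ rhs.
  x = 0: rhs = 6, matching y values: 5, 14 (2 points).
  x = 1: rhs = 18, matching y values: none (0 points).
  x = 2: rhs = 17, matching y values: 6, 13 (2 points).
  x = 3: rhs = 9, matching y values: 3, 16 (2 points).
  x = 4: rhs = 0, matching y values: 0 (1 points).
  x = 5: rhs = 15, matching y values: none (0 points).
  x = 6: rhs = 3, matching y values: none (0 points).
  x = 7: rhs = 8, matching y values: none (0 points).
  x = 8: rhs = 17, matching y values: 6, 13 (2 points).
  x = 9: rhs = 17, matching y values: 6, 13 (2 points).
  x = 10: rhs = 14, matching y values: none (0 points).
  x = 11: rhs = 14, matching y values: none (0 points).
  x = 12: rhs = 4, matching y values: 2, 17 (2 points).
  x = 13: rhs = 9, matching y values: 3, 16 (2 points).
  x = 14: rhs = 16, matching y values: 4, 15 (2 points).
  x = 15: rhs = 12, matching y values: none (0 points).
  x = 16: rhs = 3, matching y values: none (0 points).
  x = 17: rhs = 14, matching y values: none (0 points).
  x = 18: rhs = 13, matching y values: none (0 points).
Total affine count: 17.
Full point count |E(F_19)| = 17 + 1 = 18.
Hasse bound: |18 − (19+1)| = |-2| = 2 ≤ 2√19 ≈ 8.7178 ✓.


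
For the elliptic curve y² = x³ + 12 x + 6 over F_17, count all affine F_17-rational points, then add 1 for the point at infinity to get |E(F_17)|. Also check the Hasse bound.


Affine points = {(1, 6), (1, 11), (2, 2), (2, 15), (3, 1), (3, 16), (4, 4), (4, 13), (5, 2), (5, 15), (7, 5), (7, 12), (8, 6), (8, 11), (10, 2), (10, 15), (12, 5), (12, 12), (13, 8), (13, 9), (15, 5), (15, 12)}; affine count = 22; |E(F_17)| = 23.

Discriminant check: Δ ∝ 4a³ + 27b² = 4·12³ + 27·6² = 4·1728 + 27·36 ≡ 13 (mod 17). Nonzero ⇒ E is nonsingular.
For each x ∈ F_17, compute rhs = x³ + 12·x + 6 mod 17, then count y ∈ F_17 with y² ≡ rhs.
  x = 0: rhs = 6, matching y values: none (0 points).
  x = 1: rhs = 2, matching y values: 6, 11 (2 points).
  x = 2: rhs = 4, matching y values: 2, 15 (2 points).
  x = 3: rhs = 1, matching y values: 1, 16 (2 points).
  x = 4: rhs = 16, matching y values: 4, 13 (2 points).
  x = 5: rhs = 4, matching y values: 2, 15 (2 points).
  x = 6: rhs = 5, matching y values: none (0 points).
  x = 7: rhs = 8, matching y values: 5, 12 (2 points).
  x = 8: rhs = 2, matching y values: 6, 11 (2 points).
  x = 9: rhs = 10, matching y values: none (0 points).
  x = 10: rhs = 4, matching y values: 2, 15 (2 points).
  x = 11: rhs = 7, matching y values: none (0 points).
  x = 12: rhs = 8, matching y values: 5, 12 (2 points).
  x = 13: rhs = 13, matching y values: 8, 9 (2 points).
  x = 14: rhs = 11, matching y values: none (0 points).
  x = 15: rhs = 8, matching y values: 5, 12 (2 points).
  x = 16: rhs = 10, matching y values: none (0 points).
Total affine count: 22.
Full point count |E(F_17)| = 22 + 1 = 23.
Hasse bound: |23 − (17+1)| = |5| = 5 ≤ 2√17 ≈ 8.2462 ✓.


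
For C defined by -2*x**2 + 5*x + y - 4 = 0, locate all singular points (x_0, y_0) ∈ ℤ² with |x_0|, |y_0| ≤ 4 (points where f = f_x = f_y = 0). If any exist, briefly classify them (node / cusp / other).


No singular points in the scanned grid; C is smooth there.

Compute partial derivatives:
  f_x = 5 - 4*x.
  f_y = 1.
f_y = 1 is a nonzero constant, so f_y never vanishes: no point (x, y) can satisfy f = f_x = f_y = 0. In particular no (x, y) ∈ {−4, ..., 4}² is singular; the curve is smooth.


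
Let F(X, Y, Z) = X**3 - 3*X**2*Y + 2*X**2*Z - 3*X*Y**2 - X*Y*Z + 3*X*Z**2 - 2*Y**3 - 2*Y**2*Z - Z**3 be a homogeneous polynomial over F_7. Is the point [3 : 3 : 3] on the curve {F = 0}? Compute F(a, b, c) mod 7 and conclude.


F(3,3,3) ≡ 6 (mod 7); P is NOT on the curve.

Evaluate F(3, 3, 3) term-by-term (mod 7).
  X**3 ↦ 1·27·1·1 = 27
  -3*X**2*Y ↦ -3·9·3·1 = -81
  2*X**2*Z ↦ 2·9·1·3 = 54
  -3*X*Y**2 ↦ -3·3·9·1 = -81
  -X*Y*Z ↦ -1·3·3·3 = -27
  3*X*Z**2 ↦ 3·3·1·9 = 81
  -2*Y**3 ↦ -2·1·27·1 = -54
  -2*Y**2*Z ↦ -2·1·9·3 = -54
  -Z**3 ↦ -1·1·1·27 = -27
Sum: F(3, 3, 3) = (27) + (-81) + (54) + (-81) + (-27) + (81) + (-54) + (-54) + (-27) = -162.
Reducing mod 7: -162 ≡ 6 (mod 7).
Since F(a, b, c) ≡ 6 ≠ 0 (mod 7), P does NOT lie on the curve.


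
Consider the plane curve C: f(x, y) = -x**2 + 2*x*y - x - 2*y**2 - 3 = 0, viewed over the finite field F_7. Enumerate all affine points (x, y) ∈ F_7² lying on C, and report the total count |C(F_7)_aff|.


Affine F_7-points: {(0, 3), (0, 4), (2, 1), (3, 5), (5, 2), (5, 3), (6, 1), (6, 5)}; count = 8.

For each of the 49 pairs (x, y) ∈ F_7², evaluate f(x, y) mod 7. Record the zeros.
  x = 0: [0↦4, 1↦2, 2↦3, 3↦0, 4↦0, 5↦3, 6↦2]  zeros at y ∈ {3, 4}
  x = 1: [0↦2, 1↦2, 2↦5, 3↦4, 4↦6, 5↦4, 6↦5]  zeros at y ∈ ∅
  x = 2: [0↦5, 1↦0, 2↦5, 3↦6, 4↦3, 5↦3, 6↦6]  zeros at y ∈ {1}
  x = 3: [0↦6, 1↦3, 2↦3, 3↦6, 4↦5, 5↦0, 6↦5]  zeros at y ∈ {5}
  x = 4: [0↦5, 1↦4, 2↦6, 3↦4, 4↦5, 5↦2, 6↦2]  zeros at y ∈ ∅
  x = 5: [0↦2, 1↦3, 2↦0, 3↦0, 4↦3, 5↦2, 6↦4]  zeros at y ∈ {2, 3}
  x = 6: [0↦4, 1↦0, 2↦6, 3↦1, 4↦6, 5↦0, 6↦4]  zeros at y ∈ {1, 5}
Collecting zeros: affine points = {(0, 3), (0, 4), (2, 1), (3, 5), (5, 2), (5, 3), (6, 1), (6, 5)}.
Total count |C(F_7)_aff| = 8.


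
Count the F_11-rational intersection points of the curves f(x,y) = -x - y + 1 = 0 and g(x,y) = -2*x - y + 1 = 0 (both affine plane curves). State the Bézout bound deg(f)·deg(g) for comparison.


Common zeros: {(0, 1)}; count = 1; Bézout bound = 1.

deg(f) = 1, deg(g) = 1, so Bézout bound = 1.
Scan x ∈ F_11. For each x, list the y ∈ F_11 with f(x, y) ≡ 0 and those with g(x, y) ≡ 0 (mod 11); the common zeros in that column are the intersection.
  x = 0: f ≡ 0 at y ∈ {1}; g ≡ 0 at y ∈ {1}; common: {1}.
  x = 1: f ≡ 0 at y ∈ {0}; g ≡ 0 at y ∈ {10}; common: ∅.
  x = 2: f ≡ 0 at y ∈ {10}; g ≡ 0 at y ∈ {8}; common: ∅.
  x = 3: f ≡ 0 at y ∈ {9}; g ≡ 0 at y ∈ {6}; common: ∅.
  x = 4: f ≡ 0 at y ∈ {8}; g ≡ 0 at y ∈ {4}; common: ∅.
  x = 5: f ≡ 0 at y ∈ {7}; g ≡ 0 at y ∈ {2}; common: ∅.
  x = 6: f ≡ 0 at y ∈ {6}; g ≡ 0 at y ∈ {0}; common: ∅.
  x = 7: f ≡ 0 at y ∈ {5}; g ≡ 0 at y ∈ {9}; common: ∅.
  x = 8: f ≡ 0 at y ∈ {4}; g ≡ 0 at y ∈ {7}; common: ∅.
  x = 9: f ≡ 0 at y ∈ {3}; g ≡ 0 at y ∈ {5}; common: ∅.
  x = 10: f ≡ 0 at y ∈ {2}; g ≡ 0 at y ∈ {3}; common: ∅.
Collecting: common zeros = {(0, 1)}, so the count is 1.
Comparison with the Bézout bound: 1 ≤ 1 = deg(f)·deg(g), as expected for curves with no common component (the bound is attained).


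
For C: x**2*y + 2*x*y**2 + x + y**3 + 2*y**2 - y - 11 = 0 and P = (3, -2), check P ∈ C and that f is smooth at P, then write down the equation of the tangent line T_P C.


Tangent line at P: -3*x - 12*y - 15 = 0.

Step 1: f(3, -2) = 0, so P lies on C.
Step 2: partial derivatives
  f_x(x, y) = 2*x*y + 2*y**2 + 1, f_y(x, y) = x**2 + 4*x*y + 3*y**2 + 4*y - 1.
  f_x(P) = -3, f_y(P) = -12 (gradient nonzero, so P is smooth).
Step 3: tangent line at P: -3·(x − 3) + -12·(y − -2) = 0.
Expanding: -3*x - 12*y - 15 = 0.


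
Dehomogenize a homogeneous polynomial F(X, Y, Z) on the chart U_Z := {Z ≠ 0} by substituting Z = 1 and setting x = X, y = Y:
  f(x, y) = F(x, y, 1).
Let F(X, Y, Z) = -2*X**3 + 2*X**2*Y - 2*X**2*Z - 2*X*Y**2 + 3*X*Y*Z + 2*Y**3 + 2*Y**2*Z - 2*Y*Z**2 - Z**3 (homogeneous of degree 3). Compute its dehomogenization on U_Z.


f(x, y) = -2*x**3 + 2*x**2*y - 2*x**2 - 2*x*y**2 + 3*x*y + 2*y**3 + 2*y**2 - 2*y - 1

On U_Z we set Z = 1. Each monomial c·X^i·Y^j·Z^k in F becomes c·x^i·y^j·1^k = c·x^i·y^j.
Substituting Z = 1: F(X, Y, 1) = -2*x**3 + 2*x**2*y - 2*x**2 - 2*x*y**2 + 3*x*y + 2*y**3 + 2*y**2 - 2*y - 1.
Note: deg(f) ≤ deg(F) = 3; strict inequality happens when F is divisible by Z (lost terms).


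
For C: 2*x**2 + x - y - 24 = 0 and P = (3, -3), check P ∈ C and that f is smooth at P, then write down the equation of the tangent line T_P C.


Tangent line at P: 13*x - y - 42 = 0.

Step 1: f(3, -3) = 0, so P lies on C.
Step 2: partial derivatives
  f_x(x, y) = 4*x + 1, f_y(x, y) = -1.
  f_x(P) = 13, f_y(P) = -1 (gradient nonzero, so P is smooth).
Step 3: tangent line at P: 13·(x − 3) + -1·(y − -3) = 0.
Expanding: 13*x - y - 42 = 0.


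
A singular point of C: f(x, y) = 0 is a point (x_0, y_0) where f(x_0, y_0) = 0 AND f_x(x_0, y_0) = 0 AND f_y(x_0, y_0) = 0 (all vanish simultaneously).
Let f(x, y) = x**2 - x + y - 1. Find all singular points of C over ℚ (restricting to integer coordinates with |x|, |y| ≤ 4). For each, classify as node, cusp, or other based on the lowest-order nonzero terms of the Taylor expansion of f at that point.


No singular points in the scanned grid; C is smooth there.

Compute partial derivatives:
  f_x = 2*x - 1.
  f_y = 1.
f_y = 1 is a nonzero constant, so f_y never vanishes: no point (x, y) can satisfy f = f_x = f_y = 0. In particular no (x, y) ∈ {−4, ..., 4}² is singular; the curve is smooth.


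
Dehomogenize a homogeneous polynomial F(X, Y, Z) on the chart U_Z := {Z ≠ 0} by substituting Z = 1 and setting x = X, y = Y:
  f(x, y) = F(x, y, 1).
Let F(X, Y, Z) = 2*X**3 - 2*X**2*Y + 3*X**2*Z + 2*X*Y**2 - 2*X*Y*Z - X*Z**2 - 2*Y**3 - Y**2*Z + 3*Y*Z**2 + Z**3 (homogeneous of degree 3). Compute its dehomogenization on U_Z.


f(x, y) = 2*x**3 - 2*x**2*y + 3*x**2 + 2*x*y**2 - 2*x*y - x - 2*y**3 - y**2 + 3*y + 1

On U_Z we set Z = 1. Each monomial c·X^i·Y^j·Z^k in F becomes c·x^i·y^j·1^k = c·x^i·y^j.
Substituting Z = 1: F(X, Y, 1) = 2*x**3 - 2*x**2*y + 3*x**2 + 2*x*y**2 - 2*x*y - x - 2*y**3 - y**2 + 3*y + 1.
Note: deg(f) ≤ deg(F) = 3; strict inequality happens when F is divisible by Z (lost terms).


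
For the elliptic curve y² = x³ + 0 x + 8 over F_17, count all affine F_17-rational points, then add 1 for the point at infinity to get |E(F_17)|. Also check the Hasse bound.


Affine points = {(0, 5), (0, 12), (1, 3), (1, 14), (2, 4), (2, 13), (3, 1), (3, 16), (4, 2), (4, 15), (11, 8), (11, 9), (12, 6), (12, 11), (14, 7), (14, 10), (15, 0)}; affine count = 17; |E(F_17)| = 18.

Discriminant check: Δ ∝ 4a³ + 27b² = 4·0³ + 27·8² = 4·0 + 27·64 ≡ 11 (mod 17). Nonzero ⇒ E is nonsingular.
For each x ∈ F_17, compute rhs = x³ + 0·x + 8 mod 17, then count y ∈ F_17 with y² ≡ rhs.
  x = 0: rhs = 8, matching y values: 5, 12 (2 points).
  x = 1: rhs = 9, matching y values: 3, 14 (2 points).
  x = 2: rhs = 16, matching y values: 4, 13 (2 points).
  x = 3: rhs = 1, matching y values: 1, 16 (2 points).
  x = 4: rhs = 4, matching y values: 2, 15 (2 points).
  x = 5: rhs = 14, matching y values: none (0 points).
  x = 6: rhs = 3, matching y values: none (0 points).
  x = 7: rhs = 11, matching y values: none (0 points).
  x = 8: rhs = 10, matching y values: none (0 points).
  x = 9: rhs = 6, matching y values: none (0 points).
  x = 10: rhs = 5, matching y values: none (0 points).
  x = 11: rhs = 13, matching y values: 8, 9 (2 points).
  x = 12: rhs = 2, matching y values: 6, 11 (2 points).
  x = 13: rhs = 12, matching y values: none (0 points).
  x = 14: rhs = 15, matching y values: 7, 10 (2 points).
  x = 15: rhs = 0, matching y values: 0 (1 points).
  x = 16: rhs = 7, matching y values: none (0 points).
Total affine count: 17.
Full point count |E(F_17)| = 17 + 1 = 18.
Hasse bound: |18 − (17+1)| = |0| = 0 ≤ 2√17 ≈ 8.2462 ✓.


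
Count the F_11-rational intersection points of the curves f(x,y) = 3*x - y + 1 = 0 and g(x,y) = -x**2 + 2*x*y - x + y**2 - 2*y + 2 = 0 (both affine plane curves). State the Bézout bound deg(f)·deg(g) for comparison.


Common zeros: {(9, 6)}; count = 1; Bézout bound = 2.

deg(f) = 1, deg(g) = 2, so Bézout bound = 2.
Scan x ∈ F_11. For each x, list the y ∈ F_11 with f(x, y) ≡ 0 and those with g(x, y) ≡ 0 (mod 11); the common zeros in that column are the intersection.
  x = 0: f ≡ 0 at y ∈ {1}; g ≡ 0 at y ∈ ∅; common: ∅.
  x = 1: f ≡ 0 at y ∈ {4}; g ≡ 0 at y ∈ {0}; common: ∅.
  x = 2: f ≡ 0 at y ∈ {7}; g ≡ 0 at y ∈ {3, 6}; common: ∅.
  x = 3: f ≡ 0 at y ∈ {10}; g ≡ 0 at y ∈ {3, 4}; common: ∅.
  x = 4: f ≡ 0 at y ∈ {2}; g ≡ 0 at y ∈ {1, 4}; common: ∅.
  x = 5: f ≡ 0 at y ∈ {5}; g ≡ 0 at y ∈ {7}; common: ∅.
  x = 6: f ≡ 0 at y ∈ {8}; g ≡ 0 at y ∈ ∅; common: ∅.
  x = 7: f ≡ 0 at y ∈ {0}; g ≡ 0 at y ∈ ∅; common: ∅.
  x = 8: f ≡ 0 at y ∈ {3}; g ≡ 0 at y ∈ {1, 7}; common: ∅.
  x = 9: f ≡ 0 at y ∈ {6}; g ≡ 0 at y ∈ {0, 6}; common: {6}.
  x = 10: f ≡ 0 at y ∈ {9}; g ≡ 0 at y ∈ ∅; common: ∅.
Collecting: common zeros = {(9, 6)}, so the count is 1.
Comparison with the Bézout bound: 1 ≤ 2 = deg(f)·deg(g), as expected for curves with no common component (the affine F_11-count falls short of the bound because intersections may lie at infinity, over extension fields, or carry multiplicity).


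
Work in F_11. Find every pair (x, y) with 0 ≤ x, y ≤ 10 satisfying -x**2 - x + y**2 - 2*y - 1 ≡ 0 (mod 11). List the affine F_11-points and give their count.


Affine F_11-points: {(1, 3), (1, 10), (3, 6), (3, 7), (4, 1), (6, 1), (7, 6), (7, 7), (9, 3), (9, 10)}; count = 10.

For each of the 121 pairs (x, y) ∈ F_11², evaluate f(x, y) mod 11. Record the zeros.
  x = 0: [0↦10, 1↦9, 2↦10, 3↦2, 4↦7, 5↦3, 6↦1, 7↦1, 8↦3, 9↦7, 10↦2]  zeros at y ∈ ∅
  x = 1: [0↦8, 1↦7, 2↦8, 3↦0, 4↦5, 5↦1, 6↦10, 7↦10, 8↦1, 9↦5, 10↦0]  zeros at y ∈ {3, 10}
  x = 2: [0↦4, 1↦3, 2↦4, 3↦7, 4↦1, 5↦8, 6↦6, 7↦6, 8↦8, 9↦1, 10↦7]  zeros at y ∈ ∅
  x = 3: [0↦9, 1↦8, 2↦9, 3↦1, 4↦6, 5↦2, 6↦0, 7↦0, 8↦2, 9↦6, 10↦1]  zeros at y ∈ {6, 7}
  x = 4: [0↦1, 1↦0, 2↦1, 3↦4, 4↦9, 5↦5, 6↦3, 7↦3, 8↦5, 9↦9, 10↦4]  zeros at y ∈ {1}
  x = 5: [0↦2, 1↦1, 2↦2, 3↦5, 4↦10, 5↦6, 6↦4, 7↦4, 8↦6, 9↦10, 10↦5]  zeros at y ∈ ∅
  x = 6: [0↦1, 1↦0, 2↦1, 3↦4, 4↦9, 5↦5, 6↦3, 7↦3, 8↦5, 9↦9, 10↦4]  zeros at y ∈ {1}
  x = 7: [0↦9, 1↦8, 2↦9, 3↦1, 4↦6, 5↦2, 6↦0, 7↦0, 8↦2, 9↦6, 10↦1]  zeros at y ∈ {6, 7}
  x = 8: [0↦4, 1↦3, 2↦4, 3↦7, 4↦1, 5↦8, 6↦6, 7↦6, 8↦8, 9↦1, 10↦7]  zeros at y ∈ ∅
  x = 9: [0↦8, 1↦7, 2↦8, 3↦0, 4↦5, 5↦1, 6↦10, 7↦10, 8↦1, 9↦5, 10↦0]  zeros at y ∈ {3, 10}
  x = 10: [0↦10, 1↦9, 2↦10, 3↦2, 4↦7, 5↦3, 6↦1, 7↦1, 8↦3, 9↦7, 10↦2]  zeros at y ∈ ∅
Collecting zeros: affine points = {(1, 3), (1, 10), (3, 6), (3, 7), (4, 1), (6, 1), (7, 6), (7, 7), (9, 3), (9, 10)}.
Total count |C(F_11)_aff| = 10.


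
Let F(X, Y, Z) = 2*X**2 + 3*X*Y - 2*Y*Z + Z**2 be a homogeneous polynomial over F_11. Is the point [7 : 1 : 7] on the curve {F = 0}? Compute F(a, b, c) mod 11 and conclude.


F(7,1,7) ≡ 0 (mod 11); P is on the curve.

Evaluate F(7, 1, 7) term-by-term (mod 11).
  2*X**2 ↦ 2·49·1·1 = 98
  3*X*Y ↦ 3·7·1·1 = 21
  -2*Y*Z ↦ -2·1·1·7 = -14
  Z**2 ↦ 1·1·1·49 = 49
Sum: F(7, 1, 7) = (98) + (21) + (-14) + (49) = 154.
Reducing mod 11: 154 ≡ 0 (mod 11).
Since F(a, b, c) ≡ 0 (mod 11), P lies on the curve.


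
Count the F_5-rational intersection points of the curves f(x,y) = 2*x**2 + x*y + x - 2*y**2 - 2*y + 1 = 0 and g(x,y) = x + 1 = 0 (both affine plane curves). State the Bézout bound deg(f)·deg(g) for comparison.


Common zeros: {(4, 3)}; count = 1; Bézout bound = 2.

deg(f) = 2, deg(g) = 1, so Bézout bound = 2.
Scan x ∈ F_5. For each x, list the y ∈ F_5 with f(x, y) ≡ 0 and those with g(x, y) ≡ 0 (mod 5); the common zeros in that column are the intersection.
  x = 0: f ≡ 0 at y ∈ ∅; g ≡ 0 at y ∈ ∅; common: ∅.
  x = 1: f ≡ 0 at y ∈ ∅; g ≡ 0 at y ∈ ∅; common: ∅.
  x = 2: f ≡ 0 at y ∈ ∅; g ≡ 0 at y ∈ ∅; common: ∅.
  x = 3: f ≡ 0 at y ∈ ∅; g ≡ 0 at y ∈ ∅; common: ∅.
  x = 4: f ≡ 0 at y ∈ {3}; g ≡ 0 at y ∈ {0, 1, 2, 3, 4}; common: {3}.
Collecting: common zeros = {(4, 3)}, so the count is 1.
Comparison with the Bézout bound: 1 ≤ 2 = deg(f)·deg(g), as expected for curves with no common component (the affine F_5-count falls short of the bound because intersections may lie at infinity, over extension fields, or carry multiplicity).


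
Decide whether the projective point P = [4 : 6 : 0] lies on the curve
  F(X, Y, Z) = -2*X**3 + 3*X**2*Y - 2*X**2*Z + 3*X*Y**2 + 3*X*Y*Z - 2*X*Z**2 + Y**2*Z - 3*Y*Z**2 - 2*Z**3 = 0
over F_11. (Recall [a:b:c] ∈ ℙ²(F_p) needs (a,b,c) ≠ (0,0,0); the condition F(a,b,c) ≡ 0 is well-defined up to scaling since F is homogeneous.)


F(4,6,0) ≡ 9 (mod 11); P is NOT on the curve.

Evaluate F(4, 6, 0) term-by-term (mod 11).
  -2*X**3 ↦ -2·64·1·1 = -128
  3*X**2*Y ↦ 3·16·6·1 = 288
  -2*X**2*Z ↦ -2·16·1·0 = 0
  3*X*Y**2 ↦ 3·4·36·1 = 432
  3*X*Y*Z ↦ 3·4·6·0 = 0
  -2*X*Z**2 ↦ -2·4·1·0 = 0
  Y**2*Z ↦ 1·1·36·0 = 0
  -3*Y*Z**2 ↦ -3·1·6·0 = 0
  -2*Z**3 ↦ -2·1·1·0 = 0
Sum: F(4, 6, 0) = (-128) + (288) + (0) + (432) + (0) + (0) + (0) + (0) + (0) = 592.
Reducing mod 11: 592 ≡ 9 (mod 11).
Since F(a, b, c) ≡ 9 ≠ 0 (mod 11), P does NOT lie on the curve.


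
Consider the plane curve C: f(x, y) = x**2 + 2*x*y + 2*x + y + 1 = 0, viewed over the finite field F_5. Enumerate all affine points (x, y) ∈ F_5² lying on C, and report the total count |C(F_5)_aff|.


Affine F_5-points: {(0, 4), (1, 2), (3, 2), (4, 0)}; count = 4.

For each of the 25 pairs (x, y) ∈ F_5², evaluate f(x, y) mod 5. Record the zeros.
  x = 0: [0↦1, 1↦2, 2↦3, 3↦4, 4↦0]  zeros at y ∈ {4}
  x = 1: [0↦4, 1↦2, 2↦0, 3↦3, 4↦1]  zeros at y ∈ {2}
  x = 2: [0↦4, 1↦4, 2↦4, 3↦4, 4↦4]  zeros at y ∈ ∅
  x = 3: [0↦1, 1↦3, 2↦0, 3↦2, 4↦4]  zeros at y ∈ {2}
  x = 4: [0↦0, 1↦4, 2↦3, 3↦2, 4↦1]  zeros at y ∈ {0}
Collecting zeros: affine points = {(0, 4), (1, 2), (3, 2), (4, 0)}.
Total count |C(F_5)_aff| = 4.


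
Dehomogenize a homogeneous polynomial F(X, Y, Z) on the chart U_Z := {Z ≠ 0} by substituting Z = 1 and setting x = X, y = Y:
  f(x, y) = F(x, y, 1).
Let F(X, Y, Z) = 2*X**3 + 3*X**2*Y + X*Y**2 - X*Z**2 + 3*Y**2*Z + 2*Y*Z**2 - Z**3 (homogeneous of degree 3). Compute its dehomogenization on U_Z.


f(x, y) = 2*x**3 + 3*x**2*y + x*y**2 - x + 3*y**2 + 2*y - 1

On U_Z we set Z = 1. Each monomial c·X^i·Y^j·Z^k in F becomes c·x^i·y^j·1^k = c·x^i·y^j.
Substituting Z = 1: F(X, Y, 1) = 2*x**3 + 3*x**2*y + x*y**2 - x + 3*y**2 + 2*y - 1.
Note: deg(f) ≤ deg(F) = 3; strict inequality happens when F is divisible by Z (lost terms).


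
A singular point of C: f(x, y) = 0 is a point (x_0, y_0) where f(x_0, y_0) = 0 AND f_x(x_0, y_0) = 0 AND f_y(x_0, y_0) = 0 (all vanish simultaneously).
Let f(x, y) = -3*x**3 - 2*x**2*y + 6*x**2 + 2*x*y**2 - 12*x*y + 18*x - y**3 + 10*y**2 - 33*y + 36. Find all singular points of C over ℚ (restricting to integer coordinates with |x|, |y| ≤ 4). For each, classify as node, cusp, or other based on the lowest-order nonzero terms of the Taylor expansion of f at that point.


Singular points: {(0, 3)}; classification: cusp.

Compute partial derivatives:
  f_x = -9*x**2 - 4*x*y + 12*x + 2*y**2 - 12*y + 18.
  f_y = -2*x**2 + 4*x*y - 12*x - 3*y**2 + 20*y - 33.
Scan x_0 ∈ {−4, ..., 4}. For each x_0, f_y(x_0, y) is a polynomial in y; find its integer roots y ∈ {−4, ..., 4}, then test f_x and f at those candidates.
  x = -4: f_y(-4, y) = -3*y**2 + 4*y - 17; no integer root y with |y| ≤ 4.
  x = -3: f_y(-3, y) = -3*y**2 + 8*y - 15; no integer root y with |y| ≤ 4.
  x = -2: f_y(-2, y) = -3*y**2 + 12*y - 17; no integer root y with |y| ≤ 4.
  x = -1: f_y(-1, y) = -3*y**2 + 16*y - 23; no integer root y with |y| ≤ 4.
  x = 0: f_y(0, y) = -3*y**2 + 20*y - 33; vanishes at y ∈ {3}. (0, 3): f_x = 0, f = 0 — SINGULAR.
  x = 1: f_y(1, y) = -3*y**2 + 24*y - 47; no integer root y with |y| ≤ 4.
  x = 2: f_y(2, y) = -3*y**2 + 28*y - 65; no integer root y with |y| ≤ 4.
  x = 3: f_y(3, y) = -3*y**2 + 32*y - 87; no integer root y with |y| ≤ 4.
  x = 4: f_y(4, y) = -3*y**2 + 36*y - 113; no integer root y with |y| ≤ 4.
Only singular point on the grid: (0, 3).
Classify: substitute x = 0 + u, y = 3 + v and expand: f = -3*u**3 - 2*u**2*v + 2*u*v**2 - v**3 + v**2.
No constant or linear terms (consistent with a singular point). Quadratic part: v**2. Cubic part: -3*u**3 - 2*u**2*v + 2*u*v**2 - v**3.
The quadratic part v**2 is a perfect square, so there is a single (double) tangent line v = 0, i.e. y = 3. Restricting the cubic part to that line (v = 0) leaves -3*u**3 ≠ 0, so f is not divisible by v and the branch is v² ≈ 3*u**3 to lowest order — this is a cusp.
Classification: cusp.


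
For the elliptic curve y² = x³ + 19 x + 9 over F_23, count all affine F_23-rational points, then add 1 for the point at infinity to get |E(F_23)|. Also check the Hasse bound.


Affine points = {(0, 3), (0, 20), (1, 11), (1, 12), (2, 3), (2, 20), (3, 1), (3, 22), (7, 5), (7, 18), (8, 11), (8, 12), (9, 9), (9, 14), (10, 7), (10, 16), (11, 10), (11, 13), (14, 11), (14, 12), (15, 9), (15, 14), (16, 4), (16, 19), (17, 1), (17, 22), (21, 3), (21, 20), (22, 9), (22, 14)}; affine count = 30; |E(F_23)| = 31.

Discriminant check: Δ ∝ 4a³ + 27b² = 4·19³ + 27·9² = 4·6859 + 27·81 ≡ 22 (mod 23). Nonzero ⇒ E is nonsingular.
For each x ∈ F_23, compute rhs = x³ + 19·x + 9 mod 23, then count y ∈ F_23 with y² ≡ rhs.
  x = 0: rhs = 9, matching y values: 3, 20 (2 points).
  x = 1: rhs = 6, matching y values: 11, 12 (2 points).
  x = 2: rhs = 9, matching y values: 3, 20 (2 points).
  x = 3: rhs = 1, matching y values: 1, 22 (2 points).
  x = 4: rhs = 11, matching y values: none (0 points).
  x = 5: rhs = 22, matching y values: none (0 points).
  x = 6: rhs = 17, matching y values: none (0 points).
  x = 7: rhs = 2, matching y values: 5, 18 (2 points).
  x = 8: rhs = 6, matching y values: 11, 12 (2 points).
  x = 9: rhs = 12, matching y values: 9, 14 (2 points).
  x = 10: rhs = 3, matching y values: 7, 16 (2 points).
  x = 11: rhs = 8, matching y values: 10, 13 (2 points).
  x = 12: rhs = 10, matching y values: none (0 points).
  x = 13: rhs = 15, matching y values: none (0 points).
  x = 14: rhs = 6, matching y values: 11, 12 (2 points).
  x = 15: rhs = 12, matching y values: 9, 14 (2 points).
  x = 16: rhs = 16, matching y values: 4, 19 (2 points).
  x = 17: rhs = 1, matching y values: 1, 22 (2 points).
  x = 18: rhs = 19, matching y values: none (0 points).
  x = 19: rhs = 7, matching y values: none (0 points).
  x = 20: rhs = 17, matching y values: none (0 points).
  x = 21: rhs = 9, matching y values: 3, 20 (2 points).
  x = 22: rhs = 12, matching y values: 9, 14 (2 points).
Total affine count: 30.
Full point count |E(F_23)| = 30 + 1 = 31.
Hasse bound: |31 − (23+1)| = |7| = 7 ≤ 2√23 ≈ 9.5917 ✓.


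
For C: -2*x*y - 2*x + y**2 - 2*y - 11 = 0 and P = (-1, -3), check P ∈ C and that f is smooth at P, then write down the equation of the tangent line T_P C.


Tangent line at P: 4*x - 6*y - 14 = 0.

Step 1: f(-1, -3) = 0, so P lies on C.
Step 2: partial derivatives
  f_x(x, y) = -2*y - 2, f_y(x, y) = -2*x + 2*y - 2.
  f_x(P) = 4, f_y(P) = -6 (gradient nonzero, so P is smooth).
Step 3: tangent line at P: 4·(x − -1) + -6·(y − -3) = 0.
Expanding: 4*x - 6*y - 14 = 0.


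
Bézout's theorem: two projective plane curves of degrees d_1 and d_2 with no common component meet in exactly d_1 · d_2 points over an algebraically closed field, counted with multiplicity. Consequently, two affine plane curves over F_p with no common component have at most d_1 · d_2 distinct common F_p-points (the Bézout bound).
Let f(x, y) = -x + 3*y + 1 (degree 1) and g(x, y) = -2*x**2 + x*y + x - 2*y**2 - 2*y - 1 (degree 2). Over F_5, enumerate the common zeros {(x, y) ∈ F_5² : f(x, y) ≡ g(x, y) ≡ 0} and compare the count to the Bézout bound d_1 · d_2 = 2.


Common zeros: {(0, 3), (2, 2)}; count = 2; Bézout bound = 2.

deg(f) = 1, deg(g) = 2, so Bézout bound = 2.
Scan x ∈ F_5. For each x, list the y ∈ F_5 with f(x, y) ≡ 0 and those with g(x, y) ≡ 0 (mod 5); the common zeros in that column are the intersection.
  x = 0: f ≡ 0 at y ∈ {3}; g ≡ 0 at y ∈ {1, 3}; common: {3}.
  x = 1: f ≡ 0 at y ∈ {0}; g ≡ 0 at y ∈ {1}; common: ∅.
  x = 2: f ≡ 0 at y ∈ {2}; g ≡ 0 at y ∈ {2, 3}; common: {2}.
  x = 3: f ≡ 0 at y ∈ {4}; g ≡ 0 at y ∈ ∅; common: ∅.
  x = 4: f ≡ 0 at y ∈ {1}; g ≡ 0 at y ∈ ∅; common: ∅.
Collecting: common zeros = {(0, 3), (2, 2)}, so the count is 2.
Comparison with the Bézout bound: 2 ≤ 2 = deg(f)·deg(g), as expected for curves with no common component (the bound is attained).


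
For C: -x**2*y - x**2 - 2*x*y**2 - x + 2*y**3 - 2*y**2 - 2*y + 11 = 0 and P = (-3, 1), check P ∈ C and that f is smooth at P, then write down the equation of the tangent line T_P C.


Tangent line at P: 9*x + 3*y + 24 = 0.

Step 1: f(-3, 1) = 0, so P lies on C.
Step 2: partial derivatives
  f_x(x, y) = -2*x*y - 2*x - 2*y**2 - 1, f_y(x, y) = -x**2 - 4*x*y + 6*y**2 - 4*y - 2.
  f_x(P) = 9, f_y(P) = 3 (gradient nonzero, so P is smooth).
Step 3: tangent line at P: 9·(x − -3) + 3·(y − 1) = 0.
Expanding: 9*x + 3*y + 24 = 0.


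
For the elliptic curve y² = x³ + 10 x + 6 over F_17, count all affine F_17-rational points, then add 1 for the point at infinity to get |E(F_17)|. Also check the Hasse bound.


Affine points = {(1, 0), (2, 0), (4, 5), (4, 12), (9, 3), (9, 14), (10, 1), (10, 16), (11, 6), (11, 11), (12, 1), (12, 16), (13, 2), (13, 15), (14, 0)}; affine count = 15; |E(F_17)| = 16.

Discriminant check: Δ ∝ 4a³ + 27b² = 4·10³ + 27·6² = 4·1000 + 27·36 ≡ 8 (mod 17). Nonzero ⇒ E is nonsingular.
For each x ∈ F_17, compute rhs = x³ + 10·x + 6 mod 17, then count y ∈ F_17 with y² ≡ rhs.
  x = 0: rhs = 6, matching y values: none (0 points).
  x = 1: rhs = 0, matching y values: 0 (1 points).
  x = 2: rhs = 0, matching y values: 0 (1 points).
  x = 3: rhs = 12, matching y values: none (0 points).
  x = 4: rhs = 8, matching y values: 5, 12 (2 points).
  x = 5: rhs = 11, matching y values: none (0 points).
  x = 6: rhs = 10, matching y values: none (0 points).
  x = 7: rhs = 11, matching y values: none (0 points).
  x = 8: rhs = 3, matching y values: none (0 points).
  x = 9: rhs = 9, matching y values: 3, 14 (2 points).
  x = 10: rhs = 1, matching y values: 1, 16 (2 points).
  x = 11: rhs = 2, matching y values: 6, 11 (2 points).
  x = 12: rhs = 1, matching y values: 1, 16 (2 points).
  x = 13: rhs = 4, matching y values: 2, 15 (2 points).
  x = 14: rhs = 0, matching y values: 0 (1 points).
  x = 15: rhs = 12, matching y values: none (0 points).
  x = 16: rhs = 12, matching y values: none (0 points).
Total affine count: 15.
Full point count |E(F_17)| = 15 + 1 = 16.
Hasse bound: |16 − (17+1)| = |-2| = 2 ≤ 2√17 ≈ 8.2462 ✓.


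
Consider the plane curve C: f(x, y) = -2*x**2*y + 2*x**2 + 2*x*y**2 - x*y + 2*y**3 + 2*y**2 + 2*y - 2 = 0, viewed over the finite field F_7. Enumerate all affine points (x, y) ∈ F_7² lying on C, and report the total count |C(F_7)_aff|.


Affine F_7-points: {(0, 5), (1, 0), (3, 1), (3, 4), (3, 5), (4, 4), (6, 0)}; count = 7.

For each of the 49 pairs (x, y) ∈ F_7², evaluate f(x, y) mod 7. Record the zeros.
  x = 0: [0↦5, 1↦4, 2↦5, 3↦6, 4↦5, 5↦0, 6↦3]  zeros at y ∈ {5}
  x = 1: [0↦0, 1↦5, 2↦2, 3↦3, 4↦6, 5↦2, 6↦3]  zeros at y ∈ {0}
  x = 2: [0↦6, 1↦6, 2↦2, 3↦6, 4↦2, 5↦2, 6↦4]  zeros at y ∈ ∅
  x = 3: [0↦2, 1↦0, 2↦5, 3↦1, 4↦0, 5↦0, 6↦6]  zeros at y ∈ {1, 4, 5}
  x = 4: [0↦2, 1↦1, 2↦4, 3↦2, 4↦0, 5↦3, 6↦2]  zeros at y ∈ {4}
  x = 5: [0↦6, 1↦2, 2↦6, 3↦2, 4↦2, 5↦4, 6↦6]  zeros at y ∈ ∅
  x = 6: [0↦0, 1↦3, 2↦4, 3↦1, 4↦6, 5↦3, 6↦4]  zeros at y ∈ {0}
Collecting zeros: affine points = {(0, 5), (1, 0), (3, 1), (3, 4), (3, 5), (4, 4), (6, 0)}.
Total count |C(F_7)_aff| = 7.


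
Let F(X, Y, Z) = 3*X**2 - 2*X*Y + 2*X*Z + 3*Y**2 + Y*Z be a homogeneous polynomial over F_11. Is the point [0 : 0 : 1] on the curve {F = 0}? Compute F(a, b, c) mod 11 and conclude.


F(0,0,1) ≡ 0 (mod 11); P is on the curve.

Evaluate F(0, 0, 1) term-by-term (mod 11).
  3*X**2 ↦ 3·0·1·1 = 0
  -2*X*Y ↦ -2·0·0·1 = 0
  2*X*Z ↦ 2·0·1·1 = 0
  3*Y**2 ↦ 3·1·0·1 = 0
  Y*Z ↦ 1·1·0·1 = 0
Sum: F(0, 0, 1) = (0) + (0) + (0) + (0) + (0) = 0.
Reducing mod 11: 0 ≡ 0 (mod 11).
Since F(a, b, c) ≡ 0 (mod 11), P lies on the curve.


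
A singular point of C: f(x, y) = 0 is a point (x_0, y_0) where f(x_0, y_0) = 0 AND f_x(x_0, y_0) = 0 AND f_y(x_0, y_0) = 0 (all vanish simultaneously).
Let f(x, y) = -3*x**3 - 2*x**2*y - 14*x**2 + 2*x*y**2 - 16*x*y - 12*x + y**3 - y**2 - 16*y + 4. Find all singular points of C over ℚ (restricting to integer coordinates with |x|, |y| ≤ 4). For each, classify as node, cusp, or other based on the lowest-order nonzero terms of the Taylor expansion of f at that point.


Singular points: {(-2, 2)}; classification: cusp.

Compute partial derivatives:
  f_x = -9*x**2 - 4*x*y - 28*x + 2*y**2 - 16*y - 12.
  f_y = -2*x**2 + 4*x*y - 16*x + 3*y**2 - 2*y - 16.
Scan x_0 ∈ {−4, ..., 4}. For each x_0, f_y(x_0, y) is a polynomial in y; find its integer roots y ∈ {−4, ..., 4}, then test f_x and f at those candidates.
  x = -4: f_y(-4, y) = 3*y**2 - 18*y + 16; no integer root y with |y| ≤ 4.
  x = -3: f_y(-3, y) = 3*y**2 - 14*y + 14; no integer root y with |y| ≤ 4.
  x = -2: f_y(-2, y) = 3*y**2 - 10*y + 8; vanishes at y ∈ {2}. (-2, 2): f_x = 0, f = 0 — SINGULAR.
  x = -1: f_y(-1, y) = 3*y**2 - 6*y - 2; no integer root y with |y| ≤ 4.
  x = 0: f_y(0, y) = 3*y**2 - 2*y - 16; vanishes at y ∈ {-2}. (0, -2): f_x = 28 ≠ 0.
  x = 1: f_y(1, y) = 3*y**2 + 2*y - 34; no integer root y with |y| ≤ 4.
  x = 2: f_y(2, y) = 3*y**2 + 6*y - 56; no integer root y with |y| ≤ 4.
  x = 3: f_y(3, y) = 3*y**2 + 10*y - 82; no integer root y with |y| ≤ 4.
  x = 4: f_y(4, y) = 3*y**2 + 14*y - 112; no integer root y with |y| ≤ 4.
Only singular point on the grid: (-2, 2).
Classify: substitute x = -2 + u, y = 2 + v and expand: f = -3*u**3 - 2*u**2*v + 2*u*v**2 + v**3 + v**2.
No constant or linear terms (consistent with a singular point). Quadratic part: v**2. Cubic part: -3*u**3 - 2*u**2*v + 2*u*v**2 + v**3.
The quadratic part v**2 is a perfect square, so there is a single (double) tangent line v = 0, i.e. y = 2. Restricting the cubic part to that line (v = 0) leaves -3*u**3 ≠ 0, so f is not divisible by v and the branch is v² ≈ 3*u**3 to lowest order — this is a cusp.
Classification: cusp.


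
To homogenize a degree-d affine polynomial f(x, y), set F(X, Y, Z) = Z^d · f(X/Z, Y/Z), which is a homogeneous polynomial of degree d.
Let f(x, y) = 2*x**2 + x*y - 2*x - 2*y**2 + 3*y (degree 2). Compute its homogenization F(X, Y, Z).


F(X, Y, Z) = 2*X**2 + X*Y - 2*X*Z - 2*Y**2 + 3*Y*Z

deg(f) = 2.
Substitute x = X/Z, y = Y/Z into f, then multiply by Z^2.
  monomial 2·x^2·y^0 ↦ 2·X^2·Y^0·Z^0.
  monomial 1·x^1·y^1 ↦ 1·X^1·Y^1·Z^0.
  monomial -2·x^1·y^0 ↦ -2·X^1·Y^0·Z^1.
  monomial -2·x^0·y^2 ↦ -2·X^0·Y^2·Z^0.
  monomial 3·x^0·y^1 ↦ 3·X^0·Y^1·Z^1.
Collecting: F(X, Y, Z) = 2*X**2 + X*Y - 2*X*Z - 2*Y**2 + 3*Y*Z.


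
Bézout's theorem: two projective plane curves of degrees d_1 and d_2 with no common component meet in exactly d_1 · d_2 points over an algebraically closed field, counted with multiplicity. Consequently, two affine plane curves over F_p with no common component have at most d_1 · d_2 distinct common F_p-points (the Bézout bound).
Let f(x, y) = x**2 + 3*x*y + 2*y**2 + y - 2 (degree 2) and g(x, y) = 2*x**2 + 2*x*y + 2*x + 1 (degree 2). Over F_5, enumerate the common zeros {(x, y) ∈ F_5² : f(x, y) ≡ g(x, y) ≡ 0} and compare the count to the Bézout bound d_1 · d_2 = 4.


Common zeros: ∅; count = 0; Bézout bound = 4.

deg(f) = 2, deg(g) = 2, so Bézout bound = 4.
Scan x ∈ F_5. For each x, list the y ∈ F_5 with f(x, y) ≡ 0 and those with g(x, y) ≡ 0 (mod 5); the common zeros in that column are the intersection.
  x = 0: f ≡ 0 at y ∈ ∅; g ≡ 0 at y ∈ ∅; common: ∅.
  x = 1: f ≡ 0 at y ∈ {1, 2}; g ≡ 0 at y ∈ {0}; common: ∅.
  x = 2: f ≡ 0 at y ∈ ∅; g ≡ 0 at y ∈ {3}; common: ∅.
  x = 3: f ≡ 0 at y ∈ {2, 3}; g ≡ 0 at y ∈ {0}; common: ∅.
  x = 4: f ≡ 0 at y ∈ ∅; g ≡ 0 at y ∈ {3}; common: ∅.
Collecting: common zeros = ∅, so the count is 0.
Comparison with the Bézout bound: 0 ≤ 4 = deg(f)·deg(g), as expected for curves with no common component (the affine F_5-count falls short of the bound because intersections may lie at infinity, over extension fields, or carry multiplicity).


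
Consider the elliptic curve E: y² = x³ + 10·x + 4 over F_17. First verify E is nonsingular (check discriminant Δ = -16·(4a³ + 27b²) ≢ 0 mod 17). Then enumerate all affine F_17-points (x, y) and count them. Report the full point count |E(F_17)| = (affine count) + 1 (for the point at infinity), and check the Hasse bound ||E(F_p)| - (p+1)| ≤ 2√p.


Affine points = {(0, 2), (0, 15), (1, 7), (1, 10), (2, 7), (2, 10), (5, 3), (5, 14), (6, 5), (6, 12), (7, 3), (7, 14), (8, 1), (8, 16), (10, 4), (10, 13), (11, 0), (12, 4), (12, 13), (13, 6), (13, 11), (14, 7), (14, 10)}; affine count = 23; |E(F_17)| = 24.

Discriminant check: Δ ∝ 4a³ + 27b² = 4·10³ + 27·4² = 4·1000 + 27·16 ≡ 12 (mod 17). Nonzero ⇒ E is nonsingular.
For each x ∈ F_17, compute rhs = x³ + 10·x + 4 mod 17, then count y ∈ F_17 with y² ≡ rhs.
  x = 0: rhs = 4, matching y values: 2, 15 (2 points).
  x = 1: rhs = 15, matching y values: 7, 10 (2 points).
  x = 2: rhs = 15, matching y values: 7, 10 (2 points).
  x = 3: rhs = 10, matching y values: none (0 points).
  x = 4: rhs = 6, matching y values: none (0 points).
  x = 5: rhs = 9, matching y values: 3, 14 (2 points).
  x = 6: rhs = 8, matching y values: 5, 12 (2 points).
  x = 7: rhs = 9, matching y values: 3, 14 (2 points).
  x = 8: rhs = 1, matching y values: 1, 16 (2 points).
  x = 9: rhs = 7, matching y values: none (0 points).
  x = 10: rhs = 16, matching y values: 4, 13 (2 points).
  x = 11: rhs = 0, matching y values: 0 (1 points).
  x = 12: rhs = 16, matching y values: 4, 13 (2 points).
  x = 13: rhs = 2, matching y values: 6, 11 (2 points).
  x = 14: rhs = 15, matching y values: 7, 10 (2 points).
  x = 15: rhs = 10, matching y values: none (0 points).
  x = 16: rhs = 10, matching y values: none (0 points).
Total affine count: 23.
Full point count |E(F_17)| = 23 + 1 = 24.
Hasse bound: |24 − (17+1)| = |6| = 6 ≤ 2√17 ≈ 8.2462 ✓.


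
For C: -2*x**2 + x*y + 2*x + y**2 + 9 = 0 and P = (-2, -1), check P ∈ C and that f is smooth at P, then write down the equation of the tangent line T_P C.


Tangent line at P: 9*x - 4*y + 14 = 0.

Step 1: f(-2, -1) = 0, so P lies on C.
Step 2: partial derivatives
  f_x(x, y) = -4*x + y + 2, f_y(x, y) = x + 2*y.
  f_x(P) = 9, f_y(P) = -4 (gradient nonzero, so P is smooth).
Step 3: tangent line at P: 9·(x − -2) + -4·(y − -1) = 0.
Expanding: 9*x - 4*y + 14 = 0.


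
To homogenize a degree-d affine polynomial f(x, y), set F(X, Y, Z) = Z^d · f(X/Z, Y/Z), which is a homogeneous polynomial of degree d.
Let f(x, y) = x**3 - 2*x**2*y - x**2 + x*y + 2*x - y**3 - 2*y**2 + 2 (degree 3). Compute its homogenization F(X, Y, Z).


F(X, Y, Z) = X**3 - 2*X**2*Y - X**2*Z + X*Y*Z + 2*X*Z**2 - Y**3 - 2*Y**2*Z + 2*Z**3

deg(f) = 3.
Substitute x = X/Z, y = Y/Z into f, then multiply by Z^3.
  monomial 1·x^3·y^0 ↦ 1·X^3·Y^0·Z^0.
  monomial -2·x^2·y^1 ↦ -2·X^2·Y^1·Z^0.
  monomial -1·x^2·y^0 ↦ -1·X^2·Y^0·Z^1.
  monomial 1·x^1·y^1 ↦ 1·X^1·Y^1·Z^1.
  monomial 2·x^1·y^0 ↦ 2·X^1·Y^0·Z^2.
  monomial -1·x^0·y^3 ↦ -1·X^0·Y^3·Z^0.
  monomial -2·x^0·y^2 ↦ -2·X^0·Y^2·Z^1.
  monomial 2·x^0·y^0 ↦ 2·X^0·Y^0·Z^3.
Collecting: F(X, Y, Z) = X**3 - 2*X**2*Y - X**2*Z + X*Y*Z + 2*X*Z**2 - Y**3 - 2*Y**2*Z + 2*Z**3.


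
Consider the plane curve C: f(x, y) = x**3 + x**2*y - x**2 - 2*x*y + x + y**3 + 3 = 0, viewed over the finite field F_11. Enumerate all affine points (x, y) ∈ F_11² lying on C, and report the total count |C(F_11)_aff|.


Affine F_11-points: {(0, 2), (2, 7), (4, 0), (4, 5), (4, 6), (5, 5), (8, 4), (9, 0), (9, 5), (9, 6), (10, 0)}; count = 11.

For each of the 121 pairs (x, y) ∈ F_11², evaluate f(x, y) mod 11. Record the zeros.
  x = 0: [0↦3, 1↦4, 2↦0, 3↦8, 4↦1, 5↦7, 6↦10, 7↦5, 8↦9, 9↦6, 10↦2]  zeros at y ∈ {2}
  x = 1: [0↦4, 1↦4, 2↦10, 3↦6, 4↦9, 5↦3, 6↦5, 7↦10, 8↦2, 9↦9, 10↦4]  zeros at y ∈ ∅
  x = 2: [0↦9, 1↦10, 2↦6, 3↦3, 4↦7, 5↦2, 6↦5, 7↦0, 8↦4, 9↦1, 10↦8]  zeros at y ∈ {7}
  x = 3: [0↦2, 1↦6, 2↦5, 3↦5, 4↦1, 5↦10, 6↦5, 7↦3, 8↦10, 9↦10, 10↦9]  zeros at y ∈ ∅
  x = 4: [0↦0, 1↦9, 2↦2, 3↦7, 4↦8, 5↦0, 6↦0, 7↦3, 8↦4, 9↦9, 10↦2]  zeros at y ∈ {0, 5, 6}
  x = 5: [0↦9, 1↦3, 2↦3, 3↦4, 4↦1, 5↦0, 6↦7, 7↦6, 8↦3, 9↦4, 10↦4]  zeros at y ∈ {5}
  x = 6: [0↦2, 1↦5, 2↦3, 3↦2, 4↦8, 5↦5, 6↦10, 7↦7, 8↦2, 9↦1, 10↦10]  zeros at y ∈ ∅
  x = 7: [0↦7, 1↦10, 2↦8, 3↦7, 4↦2, 5↦10, 6↦4, 7↦1, 8↦7, 9↦6, 10↦4]  zeros at y ∈ ∅
  x = 8: [0↦8, 1↦2, 2↦2, 3↦3, 4↦0, 5↦10, 6↦6, 7↦5, 8↦2, 9↦3, 10↦3]  zeros at y ∈ {4}
  x = 9: [0↦0, 1↦9, 2↦2, 3↦7, 4↦8, 5↦0, 6↦0, 7↦3, 8↦4, 9↦9, 10↦2]  zeros at y ∈ {0, 5, 6}
  x = 10: [0↦0, 1↦4, 2↦3, 3↦3, 4↦10, 5↦8, 6↦3, 7↦1, 8↦8, 9↦8, 10↦7]  zeros at y ∈ {0}
Collecting zeros: affine points = {(0, 2), (2, 7), (4, 0), (4, 5), (4, 6), (5, 5), (8, 4), (9, 0), (9, 5), (9, 6), (10, 0)}.
Total count |C(F_11)_aff| = 11.
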